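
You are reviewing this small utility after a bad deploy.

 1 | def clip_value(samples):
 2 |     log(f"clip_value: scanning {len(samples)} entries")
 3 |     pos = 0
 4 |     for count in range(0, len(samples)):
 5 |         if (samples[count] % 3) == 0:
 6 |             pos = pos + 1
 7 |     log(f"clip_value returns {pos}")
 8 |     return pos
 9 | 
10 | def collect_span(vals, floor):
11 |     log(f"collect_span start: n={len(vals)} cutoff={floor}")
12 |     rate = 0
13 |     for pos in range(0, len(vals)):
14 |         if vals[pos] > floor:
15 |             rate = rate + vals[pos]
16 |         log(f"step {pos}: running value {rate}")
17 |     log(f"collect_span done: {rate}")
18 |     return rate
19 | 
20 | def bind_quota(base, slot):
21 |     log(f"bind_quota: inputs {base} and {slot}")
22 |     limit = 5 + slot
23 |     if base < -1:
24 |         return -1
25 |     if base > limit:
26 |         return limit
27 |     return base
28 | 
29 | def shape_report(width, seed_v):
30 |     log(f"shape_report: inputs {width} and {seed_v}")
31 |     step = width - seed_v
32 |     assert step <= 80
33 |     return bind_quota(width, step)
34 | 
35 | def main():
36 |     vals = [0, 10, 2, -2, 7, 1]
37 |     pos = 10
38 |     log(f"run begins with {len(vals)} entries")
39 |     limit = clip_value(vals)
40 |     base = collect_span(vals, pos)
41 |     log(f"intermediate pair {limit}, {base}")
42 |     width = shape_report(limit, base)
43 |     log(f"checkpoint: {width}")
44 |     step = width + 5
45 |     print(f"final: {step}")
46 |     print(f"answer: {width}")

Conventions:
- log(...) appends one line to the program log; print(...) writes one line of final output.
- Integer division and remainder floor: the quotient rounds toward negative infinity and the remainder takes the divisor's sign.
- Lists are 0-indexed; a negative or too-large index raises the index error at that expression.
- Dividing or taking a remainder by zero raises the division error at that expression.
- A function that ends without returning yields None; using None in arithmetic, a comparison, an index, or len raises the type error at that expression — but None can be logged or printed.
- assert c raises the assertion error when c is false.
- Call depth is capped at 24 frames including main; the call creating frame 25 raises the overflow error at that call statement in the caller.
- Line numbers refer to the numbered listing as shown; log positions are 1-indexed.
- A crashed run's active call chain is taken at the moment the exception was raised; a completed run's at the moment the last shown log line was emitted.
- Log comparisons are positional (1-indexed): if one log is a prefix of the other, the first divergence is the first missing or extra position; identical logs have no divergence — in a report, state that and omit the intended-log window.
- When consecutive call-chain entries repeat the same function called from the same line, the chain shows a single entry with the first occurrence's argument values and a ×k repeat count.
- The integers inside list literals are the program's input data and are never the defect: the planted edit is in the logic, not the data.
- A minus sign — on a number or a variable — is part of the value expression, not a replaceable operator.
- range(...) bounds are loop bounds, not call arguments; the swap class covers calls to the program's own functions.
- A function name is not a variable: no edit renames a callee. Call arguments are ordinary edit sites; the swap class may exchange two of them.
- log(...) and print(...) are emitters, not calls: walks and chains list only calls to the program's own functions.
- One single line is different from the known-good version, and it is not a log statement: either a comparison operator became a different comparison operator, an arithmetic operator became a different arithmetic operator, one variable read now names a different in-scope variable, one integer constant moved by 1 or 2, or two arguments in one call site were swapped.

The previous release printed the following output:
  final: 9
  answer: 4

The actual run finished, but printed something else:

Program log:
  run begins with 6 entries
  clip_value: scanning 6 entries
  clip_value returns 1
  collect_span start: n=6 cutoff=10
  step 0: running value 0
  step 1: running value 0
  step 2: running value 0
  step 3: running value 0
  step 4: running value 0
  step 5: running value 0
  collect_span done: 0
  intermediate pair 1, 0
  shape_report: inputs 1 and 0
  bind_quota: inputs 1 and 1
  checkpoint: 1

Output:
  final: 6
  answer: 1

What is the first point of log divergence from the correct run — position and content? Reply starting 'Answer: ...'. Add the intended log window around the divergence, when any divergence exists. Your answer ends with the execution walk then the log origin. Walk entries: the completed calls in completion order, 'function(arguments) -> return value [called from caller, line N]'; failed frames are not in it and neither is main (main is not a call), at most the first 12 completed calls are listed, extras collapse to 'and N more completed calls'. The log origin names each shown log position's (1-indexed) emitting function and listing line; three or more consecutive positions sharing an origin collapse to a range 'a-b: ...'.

Answer: at position 3 the run shows 'clip_value returns 1' where the working version logs 'clip_value returns 4'.
Intended log window:
  1: run begins with 6 entries
  2: clip_value: scanning 6 entries
  3: clip_value returns 4
  4: collect_span start: n=6 cutoff=10
Execution walk:
  clip_value([0, 10, 2, -2, 7, 1]) -> 1  [called from main, line 39]
  collect_span([0, 10, 2, -2, 7, 1], 10) -> 0  [called from main, line 40]
  bind_quota(1, 1) -> 1  [called from shape_report, line 33]
  shape_report(1, 0) -> 1  [called from main, line 42]
Log line origins:
  1: emitted by main (line 38)
  2: emitted by clip_value (line 2)
  3: emitted by clip_value (line 7)
  4: emitted by collect_span (line 11)
  5-10: emitted by collect_span (line 16)
  11: emitted by collect_span (line 17)
  12: emitted by main (line 41)
  13: emitted by shape_report (line 30)
  14: emitted by bind_quota (line 21)
  15: emitted by main (line 43)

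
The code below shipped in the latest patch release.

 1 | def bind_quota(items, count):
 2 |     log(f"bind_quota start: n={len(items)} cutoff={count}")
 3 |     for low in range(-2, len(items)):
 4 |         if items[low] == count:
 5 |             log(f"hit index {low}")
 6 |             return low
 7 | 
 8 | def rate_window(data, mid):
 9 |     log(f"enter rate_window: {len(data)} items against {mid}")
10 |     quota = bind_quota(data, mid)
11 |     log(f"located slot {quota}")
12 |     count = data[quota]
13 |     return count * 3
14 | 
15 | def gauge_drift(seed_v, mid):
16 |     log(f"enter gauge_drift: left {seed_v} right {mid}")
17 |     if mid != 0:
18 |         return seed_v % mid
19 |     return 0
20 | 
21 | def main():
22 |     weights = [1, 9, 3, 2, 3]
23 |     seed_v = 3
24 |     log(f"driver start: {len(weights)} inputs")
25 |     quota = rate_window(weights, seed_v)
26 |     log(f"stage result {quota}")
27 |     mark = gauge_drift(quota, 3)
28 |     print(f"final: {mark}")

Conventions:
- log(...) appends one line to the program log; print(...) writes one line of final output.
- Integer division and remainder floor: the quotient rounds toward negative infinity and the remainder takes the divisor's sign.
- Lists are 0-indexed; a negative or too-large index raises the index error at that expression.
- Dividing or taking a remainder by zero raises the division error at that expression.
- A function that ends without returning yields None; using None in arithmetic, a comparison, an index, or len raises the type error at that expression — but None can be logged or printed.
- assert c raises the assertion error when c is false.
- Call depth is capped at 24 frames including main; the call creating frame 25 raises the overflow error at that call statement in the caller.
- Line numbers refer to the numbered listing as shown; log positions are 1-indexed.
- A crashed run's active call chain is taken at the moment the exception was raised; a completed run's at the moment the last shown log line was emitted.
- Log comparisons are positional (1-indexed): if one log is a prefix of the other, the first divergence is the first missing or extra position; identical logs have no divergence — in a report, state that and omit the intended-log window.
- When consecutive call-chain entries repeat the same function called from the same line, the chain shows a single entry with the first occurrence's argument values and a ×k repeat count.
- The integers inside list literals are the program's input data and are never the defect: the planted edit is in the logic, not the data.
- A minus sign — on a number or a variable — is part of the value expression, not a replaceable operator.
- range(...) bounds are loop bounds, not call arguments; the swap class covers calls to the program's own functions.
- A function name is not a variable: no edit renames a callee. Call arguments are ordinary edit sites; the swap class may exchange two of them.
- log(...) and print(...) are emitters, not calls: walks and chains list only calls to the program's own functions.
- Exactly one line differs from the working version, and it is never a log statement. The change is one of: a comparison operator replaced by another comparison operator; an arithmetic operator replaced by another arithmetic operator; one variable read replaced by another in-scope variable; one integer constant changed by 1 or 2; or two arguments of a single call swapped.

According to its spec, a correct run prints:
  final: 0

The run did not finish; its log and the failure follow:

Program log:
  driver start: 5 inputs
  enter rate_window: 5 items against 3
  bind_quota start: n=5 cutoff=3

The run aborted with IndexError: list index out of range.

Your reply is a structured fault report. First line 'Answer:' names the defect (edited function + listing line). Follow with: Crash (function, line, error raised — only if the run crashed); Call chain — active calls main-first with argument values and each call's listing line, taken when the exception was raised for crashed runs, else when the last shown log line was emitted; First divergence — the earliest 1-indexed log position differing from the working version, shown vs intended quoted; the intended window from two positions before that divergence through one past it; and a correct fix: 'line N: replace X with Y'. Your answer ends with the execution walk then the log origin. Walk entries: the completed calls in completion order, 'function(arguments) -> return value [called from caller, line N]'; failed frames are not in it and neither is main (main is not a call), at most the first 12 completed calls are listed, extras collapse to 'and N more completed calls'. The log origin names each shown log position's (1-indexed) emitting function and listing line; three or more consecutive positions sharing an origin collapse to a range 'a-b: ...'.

Answer: the defect is in bind_quota at line 3.
Core observation: After 3 matching log lines the faulty run goes silent, while the working version continues with 'hit index 2'.
Crash: bind_quota, line 4, IndexError.
Call chain: main -> rate_window([1, 9, 3, 2, 3], 3) (called at line 25) -> bind_quota([1, 9, 3, 2, 3], 3) (called at line 10).
First divergence: position 4 (shown log ended at 3 lines; the working version continues: 'hit index 2').
Intended log window:
  2: enter rate_window: 5 items against 3
  3: bind_quota start: n=5 cutoff=3
  4: hit index 2
  5: located slot 2
Execution walk:
  (no call completed)
Log origin:
  1 — main, line 24
  2 — rate_window, line 9
  3 — bind_quota, line 2
A correct fix: line 3: replace `-2` with `0`.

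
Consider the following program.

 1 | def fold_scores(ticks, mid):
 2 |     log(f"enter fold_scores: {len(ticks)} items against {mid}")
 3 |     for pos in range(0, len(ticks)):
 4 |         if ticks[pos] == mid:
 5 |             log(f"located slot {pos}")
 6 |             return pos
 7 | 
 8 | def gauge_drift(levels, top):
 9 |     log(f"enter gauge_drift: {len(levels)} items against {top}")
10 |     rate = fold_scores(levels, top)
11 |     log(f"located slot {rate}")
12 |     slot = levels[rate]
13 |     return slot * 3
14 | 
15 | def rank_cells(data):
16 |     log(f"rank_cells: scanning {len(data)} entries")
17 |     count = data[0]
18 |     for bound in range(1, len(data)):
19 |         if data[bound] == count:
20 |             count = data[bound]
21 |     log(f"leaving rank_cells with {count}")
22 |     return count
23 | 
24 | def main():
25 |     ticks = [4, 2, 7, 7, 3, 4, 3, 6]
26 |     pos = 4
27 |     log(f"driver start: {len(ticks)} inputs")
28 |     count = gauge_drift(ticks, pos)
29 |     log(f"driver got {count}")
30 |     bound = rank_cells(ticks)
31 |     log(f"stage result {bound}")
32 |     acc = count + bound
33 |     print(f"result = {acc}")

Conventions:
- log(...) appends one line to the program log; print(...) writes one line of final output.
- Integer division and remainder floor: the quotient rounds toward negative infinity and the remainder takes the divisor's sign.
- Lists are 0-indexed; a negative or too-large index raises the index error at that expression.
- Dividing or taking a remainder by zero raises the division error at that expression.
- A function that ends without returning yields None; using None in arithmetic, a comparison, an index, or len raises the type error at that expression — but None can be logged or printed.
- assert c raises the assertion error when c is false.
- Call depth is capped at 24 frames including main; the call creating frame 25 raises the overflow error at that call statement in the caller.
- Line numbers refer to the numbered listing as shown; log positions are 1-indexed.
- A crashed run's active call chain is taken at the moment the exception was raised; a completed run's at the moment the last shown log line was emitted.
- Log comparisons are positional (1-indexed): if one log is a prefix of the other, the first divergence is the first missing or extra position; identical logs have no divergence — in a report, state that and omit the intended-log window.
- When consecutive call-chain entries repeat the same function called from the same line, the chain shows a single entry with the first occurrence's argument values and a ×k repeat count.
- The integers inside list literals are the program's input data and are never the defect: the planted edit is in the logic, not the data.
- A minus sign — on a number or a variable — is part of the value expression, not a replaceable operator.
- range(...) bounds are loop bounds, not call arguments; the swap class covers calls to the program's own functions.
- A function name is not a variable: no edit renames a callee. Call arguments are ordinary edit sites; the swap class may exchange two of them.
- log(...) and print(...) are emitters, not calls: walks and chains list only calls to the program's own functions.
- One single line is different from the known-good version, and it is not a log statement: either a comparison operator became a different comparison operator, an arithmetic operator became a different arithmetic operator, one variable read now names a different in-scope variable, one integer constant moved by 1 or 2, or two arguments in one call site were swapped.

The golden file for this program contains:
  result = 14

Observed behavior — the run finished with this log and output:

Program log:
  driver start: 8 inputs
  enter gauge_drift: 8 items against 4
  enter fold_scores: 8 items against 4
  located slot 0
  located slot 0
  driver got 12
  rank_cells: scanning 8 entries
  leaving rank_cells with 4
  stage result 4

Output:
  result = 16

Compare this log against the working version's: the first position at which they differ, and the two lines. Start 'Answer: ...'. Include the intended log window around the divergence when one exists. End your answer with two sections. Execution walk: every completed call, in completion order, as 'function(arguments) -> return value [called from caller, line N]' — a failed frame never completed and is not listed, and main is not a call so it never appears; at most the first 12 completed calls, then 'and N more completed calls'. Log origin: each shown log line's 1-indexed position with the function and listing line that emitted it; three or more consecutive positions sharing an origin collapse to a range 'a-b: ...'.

Answer: position 8 — shown 'leaving rank_cells with 4', intended 'leaving rank_cells with 2'.
Intended log window:
  6: driver got 12
  7: rank_cells: scanning 8 entries
  8: leaving rank_cells with 2
  9: stage result 2
Execution walk:
  fold_scores([4, 2, 7, 7, 3, 4, 3, 6], 4) -> 0  [called from gauge_drift, line 10]
  gauge_drift([4, 2, 7, 7, 3, 4, 3, 6], 4) -> 12  [called from main, line 28]
  rank_cells([4, 2, 7, 7, 3, 4, 3, 6]) -> 4  [called from main, line 30]
Origin of each log line:
  1: from main, line 27
  2: from gauge_drift, line 9
  3: from fold_scores, line 2
  4: from fold_scores, line 5
  5: from gauge_drift, line 11
  6: from main, line 29
  7: from rank_cells, line 16
  8: from rank_cells, line 21
  9: from main, line 31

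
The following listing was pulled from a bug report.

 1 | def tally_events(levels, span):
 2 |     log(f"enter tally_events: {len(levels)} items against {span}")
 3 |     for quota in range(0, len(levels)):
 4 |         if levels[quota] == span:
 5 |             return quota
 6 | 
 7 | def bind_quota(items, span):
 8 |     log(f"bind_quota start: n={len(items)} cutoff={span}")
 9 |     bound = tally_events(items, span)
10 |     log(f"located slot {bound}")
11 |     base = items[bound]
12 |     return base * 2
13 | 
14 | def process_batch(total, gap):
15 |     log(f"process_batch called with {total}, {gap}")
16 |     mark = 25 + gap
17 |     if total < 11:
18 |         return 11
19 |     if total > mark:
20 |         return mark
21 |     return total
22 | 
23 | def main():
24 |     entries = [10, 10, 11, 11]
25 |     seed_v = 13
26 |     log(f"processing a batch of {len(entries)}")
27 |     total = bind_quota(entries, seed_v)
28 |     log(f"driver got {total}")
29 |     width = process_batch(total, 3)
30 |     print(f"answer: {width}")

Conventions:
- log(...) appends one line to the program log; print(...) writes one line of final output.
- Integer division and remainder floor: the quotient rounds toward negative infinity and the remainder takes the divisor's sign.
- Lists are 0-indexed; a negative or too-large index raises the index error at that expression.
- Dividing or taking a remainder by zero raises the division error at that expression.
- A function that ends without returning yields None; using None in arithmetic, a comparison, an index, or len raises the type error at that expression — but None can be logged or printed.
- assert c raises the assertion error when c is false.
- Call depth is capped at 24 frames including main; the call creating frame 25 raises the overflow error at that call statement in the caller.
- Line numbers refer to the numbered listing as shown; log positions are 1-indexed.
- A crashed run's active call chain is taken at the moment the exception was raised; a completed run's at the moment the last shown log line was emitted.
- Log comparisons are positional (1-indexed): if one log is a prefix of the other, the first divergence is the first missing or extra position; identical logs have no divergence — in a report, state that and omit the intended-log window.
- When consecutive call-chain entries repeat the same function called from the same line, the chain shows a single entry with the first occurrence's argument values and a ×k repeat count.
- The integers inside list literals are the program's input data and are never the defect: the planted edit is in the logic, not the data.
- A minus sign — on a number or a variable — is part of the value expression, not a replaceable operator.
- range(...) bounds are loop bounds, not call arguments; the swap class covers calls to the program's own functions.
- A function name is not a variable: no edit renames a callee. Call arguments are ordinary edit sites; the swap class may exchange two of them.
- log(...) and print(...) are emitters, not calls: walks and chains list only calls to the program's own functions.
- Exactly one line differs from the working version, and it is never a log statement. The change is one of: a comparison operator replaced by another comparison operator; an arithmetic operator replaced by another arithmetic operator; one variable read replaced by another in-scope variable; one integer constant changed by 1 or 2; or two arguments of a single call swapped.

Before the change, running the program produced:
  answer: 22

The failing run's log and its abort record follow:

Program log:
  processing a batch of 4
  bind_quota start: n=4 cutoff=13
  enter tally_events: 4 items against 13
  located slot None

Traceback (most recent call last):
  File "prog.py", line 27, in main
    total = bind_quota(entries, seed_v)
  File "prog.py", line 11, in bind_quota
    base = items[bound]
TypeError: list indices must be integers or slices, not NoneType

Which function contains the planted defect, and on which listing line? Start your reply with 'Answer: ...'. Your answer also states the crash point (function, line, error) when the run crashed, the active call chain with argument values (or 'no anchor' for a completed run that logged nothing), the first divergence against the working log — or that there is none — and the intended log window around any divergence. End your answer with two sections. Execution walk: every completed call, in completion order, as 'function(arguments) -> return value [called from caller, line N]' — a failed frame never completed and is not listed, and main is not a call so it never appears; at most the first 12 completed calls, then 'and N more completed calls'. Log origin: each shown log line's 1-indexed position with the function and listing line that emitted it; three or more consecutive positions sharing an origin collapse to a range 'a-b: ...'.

Answer: the defect is in main at line 25.
Key observation: The earliest visible damage is log position 2 — 'bind_quota start: n=4 cutoff=13' rather than the intended 'bind_quota start: n=4 cutoff=11'.
Crash: bind_quota, line 11, TypeError.
Call chain: main -> bind_quota([10, 10, 11, 11], 13) (called at line 27).
First divergence: position 2 — shown 'bind_quota start: n=4 cutoff=13', intended 'bind_quota start: n=4 cutoff=11'.
Intended log window:
  1: processing a batch of 4
  2: bind_quota start: n=4 cutoff=11
  3: enter tally_events: 4 items against 11
Execution walk:
  tally_events([10, 10, 11, 11], 13) -> None  [called from bind_quota, line 9]
Log origin:
  1: from main, line 26
  2: from bind_quota, line 8
  3: from tally_events, line 2
  4: from bind_quota, line 10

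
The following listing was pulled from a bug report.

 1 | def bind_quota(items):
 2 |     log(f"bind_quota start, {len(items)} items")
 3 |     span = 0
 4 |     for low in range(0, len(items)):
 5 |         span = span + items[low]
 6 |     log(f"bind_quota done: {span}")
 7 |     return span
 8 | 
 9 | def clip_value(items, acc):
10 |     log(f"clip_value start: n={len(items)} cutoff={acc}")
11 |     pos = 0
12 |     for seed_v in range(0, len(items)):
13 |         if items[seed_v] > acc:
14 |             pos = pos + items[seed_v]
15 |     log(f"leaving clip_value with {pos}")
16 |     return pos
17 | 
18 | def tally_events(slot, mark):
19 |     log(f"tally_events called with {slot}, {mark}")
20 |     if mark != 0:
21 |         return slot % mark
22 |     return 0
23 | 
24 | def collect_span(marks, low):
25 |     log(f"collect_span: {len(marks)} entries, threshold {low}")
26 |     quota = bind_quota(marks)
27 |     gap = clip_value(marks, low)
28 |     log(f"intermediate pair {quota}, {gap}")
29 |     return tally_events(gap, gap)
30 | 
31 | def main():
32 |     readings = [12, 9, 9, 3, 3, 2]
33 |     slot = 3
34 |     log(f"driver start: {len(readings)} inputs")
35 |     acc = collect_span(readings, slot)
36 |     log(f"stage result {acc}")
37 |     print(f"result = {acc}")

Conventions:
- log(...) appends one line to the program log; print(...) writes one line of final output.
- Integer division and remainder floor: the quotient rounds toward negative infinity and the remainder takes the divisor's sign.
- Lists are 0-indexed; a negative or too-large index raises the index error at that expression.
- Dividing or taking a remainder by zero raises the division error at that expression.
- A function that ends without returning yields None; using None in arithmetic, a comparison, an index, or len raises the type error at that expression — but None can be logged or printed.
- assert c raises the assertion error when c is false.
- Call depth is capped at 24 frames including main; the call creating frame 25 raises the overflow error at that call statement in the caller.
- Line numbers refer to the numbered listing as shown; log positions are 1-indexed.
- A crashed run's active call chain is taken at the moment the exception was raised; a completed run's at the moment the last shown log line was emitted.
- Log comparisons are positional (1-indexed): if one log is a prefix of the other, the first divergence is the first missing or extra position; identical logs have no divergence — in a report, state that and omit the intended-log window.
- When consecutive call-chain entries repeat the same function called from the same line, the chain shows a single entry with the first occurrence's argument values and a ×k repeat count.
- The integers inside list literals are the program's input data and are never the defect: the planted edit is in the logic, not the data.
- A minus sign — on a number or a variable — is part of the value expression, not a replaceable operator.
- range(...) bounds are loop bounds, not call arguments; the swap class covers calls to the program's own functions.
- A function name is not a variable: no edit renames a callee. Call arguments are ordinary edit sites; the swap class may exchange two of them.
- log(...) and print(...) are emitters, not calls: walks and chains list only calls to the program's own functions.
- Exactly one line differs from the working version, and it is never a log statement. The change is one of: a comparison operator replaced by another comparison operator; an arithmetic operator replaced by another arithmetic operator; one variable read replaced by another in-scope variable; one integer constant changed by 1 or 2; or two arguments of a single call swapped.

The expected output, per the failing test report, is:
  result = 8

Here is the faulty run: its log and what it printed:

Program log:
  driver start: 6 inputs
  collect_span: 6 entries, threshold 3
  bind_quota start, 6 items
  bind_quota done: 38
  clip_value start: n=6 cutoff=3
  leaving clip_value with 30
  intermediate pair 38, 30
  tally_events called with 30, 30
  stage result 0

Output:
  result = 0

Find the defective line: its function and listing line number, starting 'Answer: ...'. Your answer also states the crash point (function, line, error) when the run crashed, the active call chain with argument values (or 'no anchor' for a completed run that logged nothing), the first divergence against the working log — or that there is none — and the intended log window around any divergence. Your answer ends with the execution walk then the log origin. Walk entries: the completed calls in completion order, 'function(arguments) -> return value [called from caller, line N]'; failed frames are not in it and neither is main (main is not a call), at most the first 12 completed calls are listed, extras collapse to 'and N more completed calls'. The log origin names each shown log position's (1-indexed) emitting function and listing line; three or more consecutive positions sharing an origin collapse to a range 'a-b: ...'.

Answer: the defect is in collect_span at line 29.
Key observation: Everything matches until log position 8, which reads 'tally_events called with 30, 30' in place of 'tally_events called with 38, 30'.
Call chain: main.
First divergence: position 8 — shown 'tally_events called with 30, 30', intended 'tally_events called with 38, 30'.
Intended log window:
  6: leaving clip_value with 30
  7: intermediate pair 38, 30
  8: tally_events called with 38, 30
  9: stage result 8
Execution walk:
  bind_quota([12, 9, 9, 3, 3, 2]) -> 38  [called from collect_span, line 26]
  clip_value([12, 9, 9, 3, 3, 2], 3) -> 30  [called from collect_span, line 27]
  tally_events(30, 30) -> 0  [called from collect_span, line 29]
  collect_span([12, 9, 9, 3, 3, 2], 3) -> 0  [called from main, line 35]
Log origin:
  1: logged in main at line 34
  2: logged in collect_span at line 25
  3: logged in bind_quota at line 2
  4: logged in bind_quota at line 6
  5: logged in clip_value at line 10
  6: logged in clip_value at line 15
  7: logged in collect_span at line 28
  8: logged in tally_events at line 19
  9: logged in main at line 36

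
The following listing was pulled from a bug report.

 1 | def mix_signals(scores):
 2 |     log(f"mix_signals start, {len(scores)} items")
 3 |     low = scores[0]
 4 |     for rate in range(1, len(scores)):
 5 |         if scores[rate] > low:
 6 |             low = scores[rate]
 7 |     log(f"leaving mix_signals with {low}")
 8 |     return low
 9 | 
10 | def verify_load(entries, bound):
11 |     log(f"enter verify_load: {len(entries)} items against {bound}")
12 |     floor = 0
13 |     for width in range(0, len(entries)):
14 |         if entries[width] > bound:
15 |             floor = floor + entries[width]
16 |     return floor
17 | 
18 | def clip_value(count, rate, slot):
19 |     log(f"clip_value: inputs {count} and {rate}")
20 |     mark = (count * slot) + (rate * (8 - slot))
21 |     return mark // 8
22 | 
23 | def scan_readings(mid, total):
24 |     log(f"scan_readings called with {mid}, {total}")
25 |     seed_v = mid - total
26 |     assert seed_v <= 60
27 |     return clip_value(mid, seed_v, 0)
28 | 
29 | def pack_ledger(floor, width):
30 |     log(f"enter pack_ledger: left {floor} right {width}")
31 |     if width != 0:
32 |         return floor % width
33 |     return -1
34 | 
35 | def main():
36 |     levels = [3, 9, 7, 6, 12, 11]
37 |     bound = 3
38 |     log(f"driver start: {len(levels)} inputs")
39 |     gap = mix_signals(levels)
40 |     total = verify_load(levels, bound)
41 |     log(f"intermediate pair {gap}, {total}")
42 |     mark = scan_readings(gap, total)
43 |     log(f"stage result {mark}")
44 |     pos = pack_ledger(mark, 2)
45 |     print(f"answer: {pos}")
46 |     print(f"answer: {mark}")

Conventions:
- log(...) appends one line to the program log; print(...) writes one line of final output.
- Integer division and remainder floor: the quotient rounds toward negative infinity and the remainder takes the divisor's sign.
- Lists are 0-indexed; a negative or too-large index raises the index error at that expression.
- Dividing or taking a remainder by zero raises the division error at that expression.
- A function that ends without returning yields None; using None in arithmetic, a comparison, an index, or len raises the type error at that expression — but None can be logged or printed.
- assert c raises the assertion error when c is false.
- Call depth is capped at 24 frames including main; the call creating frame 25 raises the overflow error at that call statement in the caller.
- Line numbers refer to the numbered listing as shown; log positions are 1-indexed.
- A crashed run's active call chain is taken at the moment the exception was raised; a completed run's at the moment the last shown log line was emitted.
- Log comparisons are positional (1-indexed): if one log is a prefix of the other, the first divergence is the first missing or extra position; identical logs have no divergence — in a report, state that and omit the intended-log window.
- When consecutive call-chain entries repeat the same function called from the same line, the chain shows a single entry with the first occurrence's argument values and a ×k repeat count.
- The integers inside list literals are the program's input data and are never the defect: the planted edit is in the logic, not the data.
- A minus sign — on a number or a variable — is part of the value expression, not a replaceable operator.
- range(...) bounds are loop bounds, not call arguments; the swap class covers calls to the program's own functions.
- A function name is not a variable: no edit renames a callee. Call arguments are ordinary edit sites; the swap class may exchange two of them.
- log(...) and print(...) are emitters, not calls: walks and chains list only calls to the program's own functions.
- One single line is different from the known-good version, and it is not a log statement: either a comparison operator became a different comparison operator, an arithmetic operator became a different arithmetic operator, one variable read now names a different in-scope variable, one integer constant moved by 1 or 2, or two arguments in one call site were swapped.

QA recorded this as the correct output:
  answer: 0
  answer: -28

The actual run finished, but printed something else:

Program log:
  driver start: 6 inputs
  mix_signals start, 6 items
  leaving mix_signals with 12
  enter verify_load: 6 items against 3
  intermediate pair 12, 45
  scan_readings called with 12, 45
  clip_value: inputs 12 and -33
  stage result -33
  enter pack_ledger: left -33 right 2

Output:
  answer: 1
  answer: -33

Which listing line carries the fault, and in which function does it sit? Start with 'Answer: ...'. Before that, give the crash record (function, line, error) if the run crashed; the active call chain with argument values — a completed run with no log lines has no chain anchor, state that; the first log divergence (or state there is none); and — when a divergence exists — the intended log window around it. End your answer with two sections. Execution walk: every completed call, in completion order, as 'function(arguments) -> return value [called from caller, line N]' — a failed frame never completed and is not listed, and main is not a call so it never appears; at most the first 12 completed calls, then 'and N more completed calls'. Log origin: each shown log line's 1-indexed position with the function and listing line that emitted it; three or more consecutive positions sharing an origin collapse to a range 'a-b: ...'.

Answer: the defect is in scan_readings at line 27.
Core observation: Log line 8 is where behavior first shows: 'stage result -33' appears instead of 'stage result -28'.
Call chain: main -> pack_ledger(-33, 2) (called at line 44).
First divergence: position 8; shown 'stage result -33' vs intended 'stage result -28'.
Intended log window:
  6: scan_readings called with 12, 45
  7: clip_value: inputs 12 and -33
  8: stage result -28
  9: enter pack_ledger: left -28 right 2
Execution walk:
  mix_signals([3, 9, 7, 6, 12, 11]) -> 12  [called from main, line 39]
  verify_load([3, 9, 7, 6, 12, 11], 3) -> 45  [called from main, line 40]
  clip_value(12, -33, 0) -> -33  [called from scan_readings, line 27]
  scan_readings(12, 45) -> -33  [called from main, line 42]
  pack_ledger(-33, 2) -> 1  [called from main, line 44]
Origin of each log line:
  1 — main, line 38
  2 — mix_signals, line 2
  3 — mix_signals, line 7
  4 — verify_load, line 11
  5 — main, line 41
  6 — scan_readings, line 24
  7 — clip_value, line 19
  8 — main, line 43
  9 — pack_ledger, line 30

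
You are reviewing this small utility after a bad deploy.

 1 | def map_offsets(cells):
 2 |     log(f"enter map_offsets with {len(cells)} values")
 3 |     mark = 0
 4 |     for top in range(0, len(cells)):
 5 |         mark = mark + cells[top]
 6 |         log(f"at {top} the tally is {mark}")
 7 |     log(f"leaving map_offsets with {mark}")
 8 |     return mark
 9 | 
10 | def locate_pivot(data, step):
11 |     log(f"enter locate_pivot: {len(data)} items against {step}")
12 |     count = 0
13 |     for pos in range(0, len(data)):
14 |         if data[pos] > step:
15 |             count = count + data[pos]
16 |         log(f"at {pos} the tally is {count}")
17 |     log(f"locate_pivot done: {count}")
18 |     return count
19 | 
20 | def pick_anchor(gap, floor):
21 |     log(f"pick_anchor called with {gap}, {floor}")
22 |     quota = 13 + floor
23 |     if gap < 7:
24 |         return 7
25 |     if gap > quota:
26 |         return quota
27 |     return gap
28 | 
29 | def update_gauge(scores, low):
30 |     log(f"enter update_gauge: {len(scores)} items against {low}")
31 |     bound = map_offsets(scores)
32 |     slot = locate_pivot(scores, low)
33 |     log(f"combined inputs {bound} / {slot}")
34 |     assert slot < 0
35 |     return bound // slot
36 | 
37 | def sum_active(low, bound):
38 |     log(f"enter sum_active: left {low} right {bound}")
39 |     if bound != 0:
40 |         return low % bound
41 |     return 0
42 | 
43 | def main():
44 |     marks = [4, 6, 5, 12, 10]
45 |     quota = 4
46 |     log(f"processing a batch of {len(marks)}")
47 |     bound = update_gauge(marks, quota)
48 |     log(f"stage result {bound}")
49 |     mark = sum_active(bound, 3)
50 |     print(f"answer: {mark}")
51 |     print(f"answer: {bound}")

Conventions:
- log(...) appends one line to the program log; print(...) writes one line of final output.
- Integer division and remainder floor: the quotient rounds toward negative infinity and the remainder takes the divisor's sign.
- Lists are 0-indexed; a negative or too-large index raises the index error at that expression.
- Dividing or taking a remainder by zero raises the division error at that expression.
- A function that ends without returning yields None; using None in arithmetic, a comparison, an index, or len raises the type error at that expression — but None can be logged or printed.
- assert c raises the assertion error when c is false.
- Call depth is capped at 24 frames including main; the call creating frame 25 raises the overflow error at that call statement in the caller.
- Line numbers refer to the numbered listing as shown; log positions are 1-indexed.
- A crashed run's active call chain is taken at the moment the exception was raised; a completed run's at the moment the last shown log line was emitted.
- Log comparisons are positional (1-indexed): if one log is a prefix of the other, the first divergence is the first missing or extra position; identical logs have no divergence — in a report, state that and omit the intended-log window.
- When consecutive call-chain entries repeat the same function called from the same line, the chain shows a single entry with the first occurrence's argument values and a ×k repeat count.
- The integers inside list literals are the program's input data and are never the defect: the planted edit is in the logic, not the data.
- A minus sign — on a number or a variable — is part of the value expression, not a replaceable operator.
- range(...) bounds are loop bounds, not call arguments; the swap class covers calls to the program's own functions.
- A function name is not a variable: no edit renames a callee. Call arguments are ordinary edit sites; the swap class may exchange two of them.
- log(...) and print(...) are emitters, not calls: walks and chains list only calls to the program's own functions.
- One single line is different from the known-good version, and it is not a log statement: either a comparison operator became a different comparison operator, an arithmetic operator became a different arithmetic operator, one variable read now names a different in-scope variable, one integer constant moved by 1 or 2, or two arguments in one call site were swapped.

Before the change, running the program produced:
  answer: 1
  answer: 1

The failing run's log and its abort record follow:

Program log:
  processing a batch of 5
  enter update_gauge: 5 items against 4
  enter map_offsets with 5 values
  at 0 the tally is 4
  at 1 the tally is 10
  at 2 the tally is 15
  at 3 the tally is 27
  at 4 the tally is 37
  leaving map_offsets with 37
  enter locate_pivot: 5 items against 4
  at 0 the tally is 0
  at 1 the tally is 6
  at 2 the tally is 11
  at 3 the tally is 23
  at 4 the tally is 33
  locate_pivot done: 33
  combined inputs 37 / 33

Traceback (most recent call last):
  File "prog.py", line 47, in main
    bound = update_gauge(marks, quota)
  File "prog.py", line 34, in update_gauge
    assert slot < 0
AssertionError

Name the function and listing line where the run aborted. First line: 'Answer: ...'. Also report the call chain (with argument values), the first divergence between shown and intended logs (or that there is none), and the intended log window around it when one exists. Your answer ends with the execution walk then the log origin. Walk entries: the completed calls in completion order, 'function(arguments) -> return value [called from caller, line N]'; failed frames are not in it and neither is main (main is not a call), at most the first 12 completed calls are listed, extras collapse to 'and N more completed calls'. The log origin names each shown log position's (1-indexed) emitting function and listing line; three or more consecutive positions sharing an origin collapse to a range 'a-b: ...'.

Answer: the error was raised in update_gauge, line 34.
Core observation: The shown log is a 17-line prefix of the intended one, whose next entry is 'stage result 1'.
Call chain: main -> update_gauge([4, 6, 5, 12, 10], 4) (called at line 47).
First divergence: position 18; the shown log stops at 17 lines while the working version next logs 'stage result 1'.
Intended log window:
  16: locate_pivot done: 33
  17: combined inputs 37 / 33
  18: stage result 1
  19: enter sum_active: left 1 right 3
Execution walk:
  map_offsets([4, 6, 5, 12, 10]) -> 37  [called from update_gauge, line 31]
  locate_pivot([4, 6, 5, 12, 10], 4) -> 33  [called from update_gauge, line 32]
Log origins:
  1: from main, line 46
  2: from update_gauge, line 30
  3: from map_offsets, line 2
  4-8: from map_offsets, line 6
  9: from map_offsets, line 7
  10: from locate_pivot, line 11
  11-15: from locate_pivot, line 16
  16: from locate_pivot, line 17
  17: from update_gauge, line 33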